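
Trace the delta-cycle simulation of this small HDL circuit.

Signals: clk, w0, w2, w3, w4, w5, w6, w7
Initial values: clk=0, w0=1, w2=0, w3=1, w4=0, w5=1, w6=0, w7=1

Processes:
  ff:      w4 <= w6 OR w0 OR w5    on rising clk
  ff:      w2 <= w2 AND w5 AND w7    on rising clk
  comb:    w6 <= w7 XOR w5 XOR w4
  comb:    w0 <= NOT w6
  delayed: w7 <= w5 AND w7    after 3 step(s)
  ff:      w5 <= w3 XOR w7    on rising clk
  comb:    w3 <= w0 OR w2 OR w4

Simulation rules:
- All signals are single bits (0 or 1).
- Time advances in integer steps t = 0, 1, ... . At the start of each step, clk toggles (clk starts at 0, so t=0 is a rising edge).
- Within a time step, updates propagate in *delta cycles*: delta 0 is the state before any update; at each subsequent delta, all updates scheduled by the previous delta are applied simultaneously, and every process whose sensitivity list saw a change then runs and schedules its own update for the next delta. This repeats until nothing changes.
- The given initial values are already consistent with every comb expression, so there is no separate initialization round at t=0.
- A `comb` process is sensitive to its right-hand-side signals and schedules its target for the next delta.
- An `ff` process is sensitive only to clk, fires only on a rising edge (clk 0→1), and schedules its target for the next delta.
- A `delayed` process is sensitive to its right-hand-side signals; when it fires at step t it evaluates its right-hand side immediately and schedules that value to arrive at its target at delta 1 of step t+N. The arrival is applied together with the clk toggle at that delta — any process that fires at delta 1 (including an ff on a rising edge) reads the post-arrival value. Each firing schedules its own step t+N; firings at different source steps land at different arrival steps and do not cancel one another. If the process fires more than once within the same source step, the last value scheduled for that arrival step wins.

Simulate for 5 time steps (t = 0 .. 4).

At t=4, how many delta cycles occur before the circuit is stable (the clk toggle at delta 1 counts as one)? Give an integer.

4

t=0 Δ0: w6=0 w2=0 w5=1 w7=1 w0=1 w4=0 clk=0 w3=1
  Δ1: clk:0→1
  Δ2: w5:1→0, w4:0→1
  (2Δ to stable)
t=1 Δ0: w6=0 w2=0 w5=0 w7=1 w0=1 w4=1 clk=1 w3=1
  Δ1: clk:1→0
  (1Δ to stable)
t=2 Δ0: w6=0 w2=0 w5=0 w7=1 w0=1 w4=1 clk=0 w3=1
  Δ1: clk:0→1
  (1Δ to stable)
t=3 Δ0: w6=0 w2=0 w5=0 w7=1 w0=1 w4=1 clk=1 w3=1
  Δ1: w7:1→0, clk:1→0
  Δ2: w6:0→1
  Δ3: w0:1→0
  (3Δ to stable)
t=4 Δ0: w6=1 w2=0 w5=0 w7=0 w0=0 w4=1 clk=0 w3=1
  Δ1: clk:0→1
  Δ2: w5:0→1
  Δ3: w6:1→0
  Δ4: w0:0→1
  (4Δ to stable)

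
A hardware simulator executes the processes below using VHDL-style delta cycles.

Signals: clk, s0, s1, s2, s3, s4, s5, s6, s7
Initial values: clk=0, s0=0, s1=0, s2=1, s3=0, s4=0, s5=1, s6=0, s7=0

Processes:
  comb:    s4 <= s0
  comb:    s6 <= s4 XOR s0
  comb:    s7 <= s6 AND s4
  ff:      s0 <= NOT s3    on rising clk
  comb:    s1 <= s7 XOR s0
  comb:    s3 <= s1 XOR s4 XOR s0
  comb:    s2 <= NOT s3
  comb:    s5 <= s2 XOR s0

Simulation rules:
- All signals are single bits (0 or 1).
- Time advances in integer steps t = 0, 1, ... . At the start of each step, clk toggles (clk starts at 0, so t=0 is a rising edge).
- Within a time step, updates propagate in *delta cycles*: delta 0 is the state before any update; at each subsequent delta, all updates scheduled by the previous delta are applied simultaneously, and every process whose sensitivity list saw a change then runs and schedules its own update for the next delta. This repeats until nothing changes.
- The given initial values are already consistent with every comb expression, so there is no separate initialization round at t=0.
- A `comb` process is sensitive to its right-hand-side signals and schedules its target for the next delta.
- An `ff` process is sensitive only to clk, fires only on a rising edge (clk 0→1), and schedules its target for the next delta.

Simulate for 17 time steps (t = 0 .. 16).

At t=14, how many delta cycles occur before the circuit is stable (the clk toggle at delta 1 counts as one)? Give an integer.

5

t=0 Δ0: s3=0 clk=0 s7=0 s2=1 s4=0 s1=0 s6=0 s0=0 s5=1
  Δ1: clk:0→1
  Δ2: s0:0→1
  Δ3: s3:0→1, s4:0→1, s1:0→1, s6:0→1, s5:1→0
  Δ4: s7:0→1, s2:1→0, s6:1→0
  Δ5: s7:1→0, s1:1→0, s5:0→1
  Δ6: s3:1→0, s1:0→1
  Δ7: s3:0→1, s2:0→1
  Δ8: s2:1→0, s5:1→0
  Δ9: s5:0→1
  (9Δ to stable)
t=1 Δ0: s3=1 clk=1 s7=0 s2=0 s4=1 s1=1 s6=0 s0=1 s5=1
  Δ1: clk:1→0
  (1Δ to stable)
t=2 Δ0: s3=1 clk=0 s7=0 s2=0 s4=1 s1=1 s6=0 s0=1 s5=1
  Δ1: clk:0→1
  Δ2: s0:1→0
  Δ3: s3:1→0, s4:1→0, s1:1→0, s6:0→1, s5:1→0
  Δ4: s2:0→1, s6:1→0
  Δ5: s5:0→1
  (5Δ to stable)
t=3 Δ0: s3=0 clk=1 s7=0 s2=1 s4=0 s1=0 s6=0 s0=0 s5=1
  Δ1: clk:1→0
  (1Δ to stable)
t=4 Δ0: s3=0 clk=0 s7=0 s2=1 s4=0 s1=0 s6=0 s0=0 s5=1
  Δ1: clk:0→1
  Δ2: s0:0→1
  Δ3: s3:0→1, s4:0→1, s1:0→1, s6:0→1, s5:1→0
  Δ4: s7:0→1, s2:1→0, s6:1→0
  Δ5: s7:1→0, s1:1→0, s5:0→1
  Δ6: s3:1→0, s1:0→1
  Δ7: s3:0→1, s2:0→1
  Δ8: s2:1→0, s5:1→0
  Δ9: s5:0→1
  (9Δ to stable)
t=5 Δ0: s3=1 clk=1 s7=0 s2=0 s4=1 s1=1 s6=0 s0=1 s5=1
  Δ1: clk:1→0
  (1Δ to stable)
t=6 Δ0: s3=1 clk=0 s7=0 s2=0 s4=1 s1=1 s6=0 s0=1 s5=1
  Δ1: clk:0→1
  Δ2: s0:1→0
  Δ3: s3:1→0, s4:1→0, s1:1→0, s6:0→1, s5:1→0
  Δ4: s2:0→1, s6:1→0
  Δ5: s5:0→1
  (5Δ to stable)
t=7 Δ0: s3=0 clk=1 s7=0 s2=1 s4=0 s1=0 s6=0 s0=0 s5=1
  Δ1: clk:1→0
  (1Δ to stable)
t=8 Δ0: s3=0 clk=0 s7=0 s2=1 s4=0 s1=0 s6=0 s0=0 s5=1
  Δ1: clk:0→1
  Δ2: s0:0→1
  Δ3: s3:0→1, s4:0→1, s1:0→1, s6:0→1, s5:1→0
  Δ4: s7:0→1, s2:1→0, s6:1→0
  Δ5: s7:1→0, s1:1→0, s5:0→1
  Δ6: s3:1→0, s1:0→1
  Δ7: s3:0→1, s2:0→1
  Δ8: s2:1→0, s5:1→0
  Δ9: s5:0→1
  (9Δ to stable)
t=9 Δ0: s3=1 clk=1 s7=0 s2=0 s4=1 s1=1 s6=0 s0=1 s5=1
  Δ1: clk:1→0
  (1Δ to stable)
t=10 Δ0: s3=1 clk=0 s7=0 s2=0 s4=1 s1=1 s6=0 s0=1 s5=1
  Δ1: clk:0→1
  Δ2: s0:1→0
  Δ3: s3:1→0, s4:1→0, s1:1→0, s6:0→1, s5:1→0
  Δ4: s2:0→1, s6:1→0
  Δ5: s5:0→1
  (5Δ to stable)
t=11 Δ0: s3=0 clk=1 s7=0 s2=1 s4=0 s1=0 s6=0 s0=0 s5=1
  Δ1: clk:1→0
  (1Δ to stable)
t=12 Δ0: s3=0 clk=0 s7=0 s2=1 s4=0 s1=0 s6=0 s0=0 s5=1
  Δ1: clk:0→1
  Δ2: s0:0→1
  Δ3: s3:0→1, s4:0→1, s1:0→1, s6:0→1, s5:1→0
  Δ4: s7:0→1, s2:1→0, s6:1→0
  Δ5: s7:1→0, s1:1→0, s5:0→1
  Δ6: s3:1→0, s1:0→1
  Δ7: s3:0→1, s2:0→1
  Δ8: s2:1→0, s5:1→0
  Δ9: s5:0→1
  (9Δ to stable)
t=13 Δ0: s3=1 clk=1 s7=0 s2=0 s4=1 s1=1 s6=0 s0=1 s5=1
  Δ1: clk:1→0
  (1Δ to stable)
t=14 Δ0: s3=1 clk=0 s7=0 s2=0 s4=1 s1=1 s6=0 s0=1 s5=1
  Δ1: clk:0→1
  Δ2: s0:1→0
  Δ3: s3:1→0, s4:1→0, s1:1→0, s6:0→1, s5:1→0
  Δ4: s2:0→1, s6:1→0
  Δ5: s5:0→1
  (5Δ to stable)
t=15 Δ0: s3=0 clk=1 s7=0 s2=1 s4=0 s1=0 s6=0 s0=0 s5=1
  Δ1: clk:1→0
  (1Δ to stable)
t=16 Δ0: s3=0 clk=0 s7=0 s2=1 s4=0 s1=0 s6=0 s0=0 s5=1
  Δ1: clk:0→1
  Δ2: s0:0→1
  Δ3: s3:0→1, s4:0→1, s1:0→1, s6:0→1, s5:1→0
  Δ4: s7:0→1, s2:1→0, s6:1→0
  Δ5: s7:1→0, s1:1→0, s5:0→1
  Δ6: s3:1→0, s1:0→1
  Δ7: s3:0→1, s2:0→1
  Δ8: s2:1→0, s5:1→0
  Δ9: s5:0→1
  (9Δ to stable)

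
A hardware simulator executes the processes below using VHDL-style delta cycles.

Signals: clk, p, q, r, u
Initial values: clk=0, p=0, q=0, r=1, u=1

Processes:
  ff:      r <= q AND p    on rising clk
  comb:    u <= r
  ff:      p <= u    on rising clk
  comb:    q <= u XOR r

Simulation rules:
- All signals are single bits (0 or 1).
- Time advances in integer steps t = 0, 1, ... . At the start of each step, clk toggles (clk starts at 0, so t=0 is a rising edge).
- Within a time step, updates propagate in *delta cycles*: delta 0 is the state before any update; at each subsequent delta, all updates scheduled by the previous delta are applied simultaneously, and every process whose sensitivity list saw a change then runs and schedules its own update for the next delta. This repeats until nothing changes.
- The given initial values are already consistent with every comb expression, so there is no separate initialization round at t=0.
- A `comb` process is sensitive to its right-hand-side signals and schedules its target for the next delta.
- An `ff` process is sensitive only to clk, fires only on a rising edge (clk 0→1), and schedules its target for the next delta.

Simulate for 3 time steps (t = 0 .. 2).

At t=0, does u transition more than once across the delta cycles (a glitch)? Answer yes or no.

no

[bits: clk,q,u,r,p]
t=0: Δ0=00110 Δ1=10110 Δ2=10101 Δ3=11001 Δ4=10001 | 4Δ
t=1: Δ0=10001 Δ1=00001 | 1Δ
t=2: Δ0=00001 Δ1=10001 Δ2=10000 | 2Δ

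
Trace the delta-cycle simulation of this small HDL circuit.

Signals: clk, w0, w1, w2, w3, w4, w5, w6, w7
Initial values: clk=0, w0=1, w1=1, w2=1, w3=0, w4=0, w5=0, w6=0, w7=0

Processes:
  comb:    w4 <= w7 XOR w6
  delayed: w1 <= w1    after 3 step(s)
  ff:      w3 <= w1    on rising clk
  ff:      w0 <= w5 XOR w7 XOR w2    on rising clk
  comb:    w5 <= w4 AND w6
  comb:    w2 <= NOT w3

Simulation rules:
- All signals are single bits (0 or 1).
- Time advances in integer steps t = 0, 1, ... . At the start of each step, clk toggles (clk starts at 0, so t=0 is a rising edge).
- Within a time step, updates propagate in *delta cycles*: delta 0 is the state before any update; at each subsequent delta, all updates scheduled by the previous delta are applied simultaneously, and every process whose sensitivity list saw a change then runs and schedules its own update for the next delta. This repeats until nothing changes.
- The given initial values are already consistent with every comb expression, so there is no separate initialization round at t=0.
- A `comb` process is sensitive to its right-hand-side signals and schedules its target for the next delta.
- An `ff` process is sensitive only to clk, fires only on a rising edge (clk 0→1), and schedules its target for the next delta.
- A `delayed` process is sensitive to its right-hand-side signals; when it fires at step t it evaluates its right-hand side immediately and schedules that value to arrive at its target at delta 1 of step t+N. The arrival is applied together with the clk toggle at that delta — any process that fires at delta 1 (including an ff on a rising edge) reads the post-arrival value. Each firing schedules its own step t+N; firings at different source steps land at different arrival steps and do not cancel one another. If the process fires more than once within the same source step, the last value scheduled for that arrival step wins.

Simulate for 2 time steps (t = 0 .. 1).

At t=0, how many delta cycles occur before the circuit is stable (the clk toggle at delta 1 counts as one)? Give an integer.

3

[bits: w6,w7,w4,w3,w0,w1,clk,w2,w5]
t=0: Δ0=000011010 Δ1=000011110 Δ2=000111110 Δ3=000111100 | 3Δ
t=1: Δ0=000111100 Δ1=000111000 | 1Δ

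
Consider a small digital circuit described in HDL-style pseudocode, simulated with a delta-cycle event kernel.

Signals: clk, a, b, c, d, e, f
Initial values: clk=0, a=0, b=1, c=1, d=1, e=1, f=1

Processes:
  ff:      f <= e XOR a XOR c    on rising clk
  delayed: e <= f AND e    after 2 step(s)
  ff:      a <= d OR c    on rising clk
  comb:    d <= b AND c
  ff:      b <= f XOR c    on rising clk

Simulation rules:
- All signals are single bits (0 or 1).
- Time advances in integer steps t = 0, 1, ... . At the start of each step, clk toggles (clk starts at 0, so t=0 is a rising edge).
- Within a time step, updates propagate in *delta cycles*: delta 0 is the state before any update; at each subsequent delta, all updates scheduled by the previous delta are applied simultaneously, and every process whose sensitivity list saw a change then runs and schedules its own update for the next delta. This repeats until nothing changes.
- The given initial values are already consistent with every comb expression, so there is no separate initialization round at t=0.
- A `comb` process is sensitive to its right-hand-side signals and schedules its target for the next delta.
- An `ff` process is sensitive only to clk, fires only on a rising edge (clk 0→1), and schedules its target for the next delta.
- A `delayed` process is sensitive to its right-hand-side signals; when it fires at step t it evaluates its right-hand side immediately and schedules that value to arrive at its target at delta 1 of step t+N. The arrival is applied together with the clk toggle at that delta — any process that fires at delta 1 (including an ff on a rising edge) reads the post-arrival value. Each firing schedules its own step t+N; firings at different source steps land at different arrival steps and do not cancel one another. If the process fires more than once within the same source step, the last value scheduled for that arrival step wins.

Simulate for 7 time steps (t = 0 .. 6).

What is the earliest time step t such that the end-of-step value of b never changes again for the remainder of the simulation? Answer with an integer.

2

t=0 Δ0: e=1 clk=0 a=0 b=1 c=1 d=1 f=1
  Δ1: clk:0→1
  Δ2: a:0→1, b:1→0, f:1→0
  Δ3: d:1→0
  (3Δ to stable)
t=1 Δ0: e=1 clk=1 a=1 b=0 c=1 d=0 f=0
  Δ1: clk:1→0
  (1Δ to stable)
t=2 Δ0: e=1 clk=0 a=1 b=0 c=1 d=0 f=0
  Δ1: e:1→0, clk:0→1
  Δ2: b:0→1
  Δ3: d:0→1
  (3Δ to stable)
t=3 Δ0: e=0 clk=1 a=1 b=1 c=1 d=1 f=0
  Δ1: clk:1→0
  (1Δ to stable)
t=4 Δ0: e=0 clk=0 a=1 b=1 c=1 d=1 f=0
  Δ1: clk:0→1
  (1Δ to stable)
t=5 Δ0: e=0 clk=1 a=1 b=1 c=1 d=1 f=0
  Δ1: clk:1→0
  (1Δ to stable)
t=6 Δ0: e=0 clk=0 a=1 b=1 c=1 d=1 f=0
  Δ1: clk:0→1
  (1Δ to stable)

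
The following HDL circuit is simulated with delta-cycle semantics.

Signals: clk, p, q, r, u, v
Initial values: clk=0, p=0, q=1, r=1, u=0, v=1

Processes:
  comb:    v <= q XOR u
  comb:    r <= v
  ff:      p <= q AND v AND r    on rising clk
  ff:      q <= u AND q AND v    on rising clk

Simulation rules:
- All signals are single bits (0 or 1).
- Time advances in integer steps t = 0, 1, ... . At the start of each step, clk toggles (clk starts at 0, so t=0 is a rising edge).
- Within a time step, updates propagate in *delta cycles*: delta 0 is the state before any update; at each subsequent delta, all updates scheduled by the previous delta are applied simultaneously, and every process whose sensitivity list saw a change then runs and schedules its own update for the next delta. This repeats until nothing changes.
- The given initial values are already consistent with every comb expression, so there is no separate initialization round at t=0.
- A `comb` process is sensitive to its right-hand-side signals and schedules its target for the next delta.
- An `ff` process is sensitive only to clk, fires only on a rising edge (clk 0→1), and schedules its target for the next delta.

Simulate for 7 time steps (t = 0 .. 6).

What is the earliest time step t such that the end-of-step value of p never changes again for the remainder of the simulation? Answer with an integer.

2

t0.Δ0 clk=0 v=1 u=0 p=0 r=1 q=1
t0.Δ1 clk=1 v=1 u=0 p=0 r=1 q=1
t0.Δ2 clk=1 v=1 u=0 p=1 r=1 q=0
t0.Δ3 clk=1 v=0 u=0 p=1 r=1 q=0
t0.Δ4 clk=1 v=0 u=0 p=1 r=0 q=0
t1.Δ0 clk=1 v=0 u=0 p=1 r=0 q=0
t1.Δ1 clk=0 v=0 u=0 p=1 r=0 q=0
t2.Δ0 clk=0 v=0 u=0 p=1 r=0 q=0
t2.Δ1 clk=1 v=0 u=0 p=1 r=0 q=0
t2.Δ2 clk=1 v=0 u=0 p=0 r=0 q=0
t3.Δ0 clk=1 v=0 u=0 p=0 r=0 q=0
t3.Δ1 clk=0 v=0 u=0 p=0 r=0 q=0
t4.Δ0 clk=0 v=0 u=0 p=0 r=0 q=0
t4.Δ1 clk=1 v=0 u=0 p=0 r=0 q=0
t5.Δ0 clk=1 v=0 u=0 p=0 r=0 q=0
t5.Δ1 clk=0 v=0 u=0 p=0 r=0 q=0
t6.Δ0 clk=0 v=0 u=0 p=0 r=0 q=0
t6.Δ1 clk=1 v=0 u=0 p=0 r=0 q=0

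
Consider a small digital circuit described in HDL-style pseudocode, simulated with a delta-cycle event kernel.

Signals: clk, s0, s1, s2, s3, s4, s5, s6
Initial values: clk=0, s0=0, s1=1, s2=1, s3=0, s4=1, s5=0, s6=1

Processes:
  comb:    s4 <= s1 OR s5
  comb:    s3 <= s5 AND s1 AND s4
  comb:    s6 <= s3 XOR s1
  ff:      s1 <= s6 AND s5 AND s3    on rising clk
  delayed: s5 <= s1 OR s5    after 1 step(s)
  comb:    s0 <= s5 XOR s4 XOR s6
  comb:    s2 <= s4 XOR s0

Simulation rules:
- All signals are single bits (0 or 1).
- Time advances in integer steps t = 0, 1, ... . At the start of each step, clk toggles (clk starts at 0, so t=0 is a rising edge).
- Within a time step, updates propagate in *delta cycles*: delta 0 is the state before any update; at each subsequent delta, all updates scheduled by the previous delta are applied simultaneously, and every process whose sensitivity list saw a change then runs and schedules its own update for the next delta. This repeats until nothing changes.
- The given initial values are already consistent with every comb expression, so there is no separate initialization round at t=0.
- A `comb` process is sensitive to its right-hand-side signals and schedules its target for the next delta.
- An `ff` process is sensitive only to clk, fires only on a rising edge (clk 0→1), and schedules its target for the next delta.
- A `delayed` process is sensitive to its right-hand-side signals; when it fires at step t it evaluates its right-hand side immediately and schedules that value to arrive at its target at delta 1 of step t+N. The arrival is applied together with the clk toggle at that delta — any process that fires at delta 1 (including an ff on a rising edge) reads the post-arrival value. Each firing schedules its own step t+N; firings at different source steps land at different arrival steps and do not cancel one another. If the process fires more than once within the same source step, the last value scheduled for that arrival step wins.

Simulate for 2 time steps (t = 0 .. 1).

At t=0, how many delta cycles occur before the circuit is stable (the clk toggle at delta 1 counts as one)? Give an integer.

[bits: s5,s6,s3,s4,s0,clk,s1,s2]
t=0: Δ0=01010011 Δ1=01010111 Δ2=01010101 Δ3=00000101 Δ4=00000100 | 4Δ
t=1: Δ0=00000100 Δ1=00000000 | 1Δ

4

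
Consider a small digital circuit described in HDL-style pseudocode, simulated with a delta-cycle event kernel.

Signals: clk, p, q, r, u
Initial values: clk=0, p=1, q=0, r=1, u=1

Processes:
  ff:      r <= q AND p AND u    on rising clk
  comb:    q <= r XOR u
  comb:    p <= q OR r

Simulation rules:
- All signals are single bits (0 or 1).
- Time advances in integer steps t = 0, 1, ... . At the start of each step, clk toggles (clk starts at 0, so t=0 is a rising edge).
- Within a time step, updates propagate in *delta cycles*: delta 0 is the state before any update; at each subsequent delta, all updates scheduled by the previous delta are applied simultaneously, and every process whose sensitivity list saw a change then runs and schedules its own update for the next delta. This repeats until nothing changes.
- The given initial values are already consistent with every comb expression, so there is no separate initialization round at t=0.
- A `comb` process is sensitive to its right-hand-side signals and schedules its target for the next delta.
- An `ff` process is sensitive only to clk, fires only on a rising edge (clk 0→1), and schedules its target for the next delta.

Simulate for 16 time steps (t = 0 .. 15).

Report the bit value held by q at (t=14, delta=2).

1

t=0 Δ0: clk=0 q=0 p=1 u=1 r=1
  Δ1: clk:0→1
  Δ2: r:1→0
  Δ3: q:0→1, p:1→0
  Δ4: p:0→1
  (4Δ to stable)
t=1 Δ0: clk=1 q=1 p=1 u=1 r=0
  Δ1: clk:1→0
  (1Δ to stable)
t=2 Δ0: clk=0 q=1 p=1 u=1 r=0
  Δ1: clk:0→1
  Δ2: r:0→1
  Δ3: q:1→0
  (3Δ to stable)
t=3 Δ0: clk=1 q=0 p=1 u=1 r=1
  Δ1: clk:1→0
  (1Δ to stable)
t=4 Δ0: clk=0 q=0 p=1 u=1 r=1
  Δ1: clk:0→1
  Δ2: r:1→0
  Δ3: q:0→1, p:1→0
  Δ4: p:0→1
  (4Δ to stable)
t=5 Δ0: clk=1 q=1 p=1 u=1 r=0
  Δ1: clk:1→0
  (1Δ to stable)
t=6 Δ0: clk=0 q=1 p=1 u=1 r=0
  Δ1: clk:0→1
  Δ2: r:0→1
  Δ3: q:1→0
  (3Δ to stable)
t=7 Δ0: clk=1 q=0 p=1 u=1 r=1
  Δ1: clk:1→0
  (1Δ to stable)
t=8 Δ0: clk=0 q=0 p=1 u=1 r=1
  Δ1: clk:0→1
  Δ2: r:1→0
  Δ3: q:0→1, p:1→0
  Δ4: p:0→1
  (4Δ to stable)
t=9 Δ0: clk=1 q=1 p=1 u=1 r=0
  Δ1: clk:1→0
  (1Δ to stable)
t=10 Δ0: clk=0 q=1 p=1 u=1 r=0
  Δ1: clk:0→1
  Δ2: r:0→1
  Δ3: q:1→0
  (3Δ to stable)
t=11 Δ0: clk=1 q=0 p=1 u=1 r=1
  Δ1: clk:1→0
  (1Δ to stable)
t=12 Δ0: clk=0 q=0 p=1 u=1 r=1
  Δ1: clk:0→1
  Δ2: r:1→0
  Δ3: q:0→1, p:1→0
  Δ4: p:0→1
  (4Δ to stable)
t=13 Δ0: clk=1 q=1 p=1 u=1 r=0
  Δ1: clk:1→0
  (1Δ to stable)
t=14 Δ0: clk=0 q=1 p=1 u=1 r=0
  Δ1: clk:0→1
  Δ2: r:0→1
  Δ3: q:1→0
  (3Δ to stable)
t=15 Δ0: clk=1 q=0 p=1 u=1 r=1
  Δ1: clk:1→0
  (1Δ to stable)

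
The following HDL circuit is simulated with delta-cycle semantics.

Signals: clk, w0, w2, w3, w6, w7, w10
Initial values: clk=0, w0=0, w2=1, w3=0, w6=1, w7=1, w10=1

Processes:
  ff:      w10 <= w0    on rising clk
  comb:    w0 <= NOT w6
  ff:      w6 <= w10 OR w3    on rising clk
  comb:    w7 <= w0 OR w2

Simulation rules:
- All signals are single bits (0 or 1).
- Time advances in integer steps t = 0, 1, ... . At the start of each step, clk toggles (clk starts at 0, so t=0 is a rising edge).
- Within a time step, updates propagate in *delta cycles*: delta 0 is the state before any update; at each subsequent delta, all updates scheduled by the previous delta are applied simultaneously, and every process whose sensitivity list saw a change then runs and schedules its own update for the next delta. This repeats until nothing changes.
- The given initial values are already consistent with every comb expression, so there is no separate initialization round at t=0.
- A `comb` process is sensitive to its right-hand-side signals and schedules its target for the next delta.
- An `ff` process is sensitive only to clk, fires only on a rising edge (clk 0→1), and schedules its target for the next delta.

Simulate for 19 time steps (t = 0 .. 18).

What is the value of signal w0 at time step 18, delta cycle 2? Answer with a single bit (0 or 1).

0

[bits: w0,w6,clk,w7,w2,w10,w3]
t=0: Δ0=0101110 Δ1=0111110 Δ2=0111100 | 2Δ
t=1: Δ0=0111100 Δ1=0101100 | 1Δ
t=2: Δ0=0101100 Δ1=0111100 Δ2=0011100 Δ3=1011100 | 3Δ
t=3: Δ0=1011100 Δ1=1001100 | 1Δ
t=4: Δ0=1001100 Δ1=1011100 Δ2=1011110 | 2Δ
t=5: Δ0=1011110 Δ1=1001110 | 1Δ
t=6: Δ0=1001110 Δ1=1011110 Δ2=1111110 Δ3=0111110 | 3Δ
t=7: Δ0=0111110 Δ1=0101110 | 1Δ
t=8: Δ0=0101110 Δ1=0111110 Δ2=0111100 | 2Δ
t=9: Δ0=0111100 Δ1=0101100 | 1Δ
t=10: Δ0=0101100 Δ1=0111100 Δ2=0011100 Δ3=1011100 | 3Δ
t=11: Δ0=1011100 Δ1=1001100 | 1Δ
t=12: Δ0=1001100 Δ1=1011100 Δ2=1011110 | 2Δ
t=13: Δ0=1011110 Δ1=1001110 | 1Δ
t=14: Δ0=1001110 Δ1=1011110 Δ2=1111110 Δ3=0111110 | 3Δ
t=15: Δ0=0111110 Δ1=0101110 | 1Δ
t=16: Δ0=0101110 Δ1=0111110 Δ2=0111100 | 2Δ
t=17: Δ0=0111100 Δ1=0101100 | 1Δ
t=18: Δ0=0101100 Δ1=0111100 Δ2=0011100 Δ3=1011100 | 3Δ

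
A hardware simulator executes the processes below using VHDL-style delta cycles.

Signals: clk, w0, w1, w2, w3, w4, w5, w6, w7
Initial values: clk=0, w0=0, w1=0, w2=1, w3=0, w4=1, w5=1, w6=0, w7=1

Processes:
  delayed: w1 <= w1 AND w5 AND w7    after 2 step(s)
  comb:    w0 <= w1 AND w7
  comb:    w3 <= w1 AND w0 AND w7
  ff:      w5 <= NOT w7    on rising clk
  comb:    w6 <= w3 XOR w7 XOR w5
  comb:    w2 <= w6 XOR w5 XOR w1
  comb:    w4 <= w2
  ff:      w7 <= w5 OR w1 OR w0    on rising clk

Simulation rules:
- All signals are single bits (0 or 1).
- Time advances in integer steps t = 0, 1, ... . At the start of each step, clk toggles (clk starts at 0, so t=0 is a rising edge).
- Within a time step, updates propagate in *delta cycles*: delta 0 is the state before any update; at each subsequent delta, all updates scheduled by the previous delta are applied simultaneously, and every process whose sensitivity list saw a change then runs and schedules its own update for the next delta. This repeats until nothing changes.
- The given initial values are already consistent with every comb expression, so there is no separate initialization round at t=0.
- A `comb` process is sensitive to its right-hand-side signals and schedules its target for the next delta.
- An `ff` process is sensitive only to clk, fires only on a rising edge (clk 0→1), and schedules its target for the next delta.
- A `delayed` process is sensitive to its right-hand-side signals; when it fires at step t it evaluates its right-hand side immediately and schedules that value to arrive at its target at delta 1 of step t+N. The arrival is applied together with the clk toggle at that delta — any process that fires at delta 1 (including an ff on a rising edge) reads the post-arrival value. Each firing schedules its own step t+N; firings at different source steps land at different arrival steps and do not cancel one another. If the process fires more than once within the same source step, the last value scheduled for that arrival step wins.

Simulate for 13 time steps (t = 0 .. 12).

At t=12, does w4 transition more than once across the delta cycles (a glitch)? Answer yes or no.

t=0 Δ0: w1=0 w0=0 w2=1 w3=0 w6=0 clk=0 w7=1 w4=1 w5=1
  Δ1: clk:0→1
  Δ2: w5:1→0
  Δ3: w2:1→0, w6:0→1
  Δ4: w2:0→1, w4:1→0
  Δ5: w4:0→1
  (5Δ to stable)
t=1 Δ0: w1=0 w0=0 w2=1 w3=0 w6=1 clk=1 w7=1 w4=1 w5=0
  Δ1: clk:1→0
  (1Δ to stable)
t=2 Δ0: w1=0 w0=0 w2=1 w3=0 w6=1 clk=0 w7=1 w4=1 w5=0
  Δ1: clk:0→1
  Δ2: w7:1→0
  Δ3: w6:1→0
  Δ4: w2:1→0
  Δ5: w4:1→0
  (5Δ to stable)
t=3 Δ0: w1=0 w0=0 w2=0 w3=0 w6=0 clk=1 w7=0 w4=0 w5=0
  Δ1: clk:1→0
  (1Δ to stable)
t=4 Δ0: w1=0 w0=0 w2=0 w3=0 w6=0 clk=0 w7=0 w4=0 w5=0
  Δ1: clk:0→1
  Δ2: w5:0→1
  Δ3: w2:0→1, w6:0→1
  Δ4: w2:1→0, w4:0→1
  Δ5: w4:1→0
  (5Δ to stable)
t=5 Δ0: w1=0 w0=0 w2=0 w3=0 w6=1 clk=1 w7=0 w4=0 w5=1
  Δ1: clk:1→0
  (1Δ to stable)
t=6 Δ0: w1=0 w0=0 w2=0 w3=0 w6=1 clk=0 w7=0 w4=0 w5=1
  Δ1: clk:0→1
  Δ2: w7:0→1
  Δ3: w6:1→0
  Δ4: w2:0→1
  Δ5: w4:0→1
  (5Δ to stable)
t=7 Δ0: w1=0 w0=0 w2=1 w3=0 w6=0 clk=1 w7=1 w4=1 w5=1
  Δ1: clk:1→0
  (1Δ to stable)
t=8 Δ0: w1=0 w0=0 w2=1 w3=0 w6=0 clk=0 w7=1 w4=1 w5=1
  Δ1: clk:0→1
  Δ2: w5:1→0
  Δ3: w2:1→0, w6:0→1
  Δ4: w2:0→1, w4:1→0
  Δ5: w4:0→1
  (5Δ to stable)
t=9 Δ0: w1=0 w0=0 w2=1 w3=0 w6=1 clk=1 w7=1 w4=1 w5=0
  Δ1: clk:1→0
  (1Δ to stable)
t=10 Δ0: w1=0 w0=0 w2=1 w3=0 w6=1 clk=0 w7=1 w4=1 w5=0
  Δ1: clk:0→1
  Δ2: w7:1→0
  Δ3: w6:1→0
  Δ4: w2:1→0
  Δ5: w4:1→0
  (5Δ to stable)
t=11 Δ0: w1=0 w0=0 w2=0 w3=0 w6=0 clk=1 w7=0 w4=0 w5=0
  Δ1: clk:1→0
  (1Δ to stable)
t=12 Δ0: w1=0 w0=0 w2=0 w3=0 w6=0 clk=0 w7=0 w4=0 w5=0
  Δ1: clk:0→1
  Δ2: w5:0→1
  Δ3: w2:0→1, w6:0→1
  Δ4: w2:1→0, w4:0→1
  Δ5: w4:1→0
  (5Δ to stable)

yes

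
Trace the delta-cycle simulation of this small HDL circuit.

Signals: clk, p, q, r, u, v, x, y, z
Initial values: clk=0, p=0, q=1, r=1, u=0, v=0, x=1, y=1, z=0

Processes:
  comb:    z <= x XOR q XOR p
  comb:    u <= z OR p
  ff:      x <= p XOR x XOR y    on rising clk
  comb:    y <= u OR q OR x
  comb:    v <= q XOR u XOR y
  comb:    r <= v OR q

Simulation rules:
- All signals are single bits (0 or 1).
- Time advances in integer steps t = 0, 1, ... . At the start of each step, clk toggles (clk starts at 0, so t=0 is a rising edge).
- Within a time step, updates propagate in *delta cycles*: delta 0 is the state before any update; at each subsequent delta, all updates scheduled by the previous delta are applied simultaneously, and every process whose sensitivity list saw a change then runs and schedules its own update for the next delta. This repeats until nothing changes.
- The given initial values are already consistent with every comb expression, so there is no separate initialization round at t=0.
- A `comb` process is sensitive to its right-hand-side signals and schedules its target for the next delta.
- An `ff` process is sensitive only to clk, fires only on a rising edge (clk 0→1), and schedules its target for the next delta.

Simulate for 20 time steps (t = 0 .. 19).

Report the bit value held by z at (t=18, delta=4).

t0.Δ0 z=0 x=1 v=0 u=0 y=1 clk=0 q=1 p=0 r=1
t0.Δ1 z=0 x=1 v=0 u=0 y=1 clk=1 q=1 p=0 r=1
t0.Δ2 z=0 x=0 v=0 u=0 y=1 clk=1 q=1 p=0 r=1
t0.Δ3 z=1 x=0 v=0 u=0 y=1 clk=1 q=1 p=0 r=1
t0.Δ4 z=1 x=0 v=0 u=1 y=1 clk=1 q=1 p=0 r=1
t0.Δ5 z=1 x=0 v=1 u=1 y=1 clk=1 q=1 p=0 r=1
t1.Δ0 z=1 x=0 v=1 u=1 y=1 clk=1 q=1 p=0 r=1
t1.Δ1 z=1 x=0 v=1 u=1 y=1 clk=0 q=1 p=0 r=1
t2.Δ0 z=1 x=0 v=1 u=1 y=1 clk=0 q=1 p=0 r=1
t2.Δ1 z=1 x=0 v=1 u=1 y=1 clk=1 q=1 p=0 r=1
t2.Δ2 z=1 x=1 v=1 u=1 y=1 clk=1 q=1 p=0 r=1
t2.Δ3 z=0 x=1 v=1 u=1 y=1 clk=1 q=1 p=0 r=1
t2.Δ4 z=0 x=1 v=1 u=0 y=1 clk=1 q=1 p=0 r=1
t2.Δ5 z=0 x=1 v=0 u=0 y=1 clk=1 q=1 p=0 r=1
t3.Δ0 z=0 x=1 v=0 u=0 y=1 clk=1 q=1 p=0 r=1
t3.Δ1 z=0 x=1 v=0 u=0 y=1 clk=0 q=1 p=0 r=1
t4.Δ0 z=0 x=1 v=0 u=0 y=1 clk=0 q=1 p=0 r=1
t4.Δ1 z=0 x=1 v=0 u=0 y=1 clk=1 q=1 p=0 r=1
t4.Δ2 z=0 x=0 v=0 u=0 y=1 clk=1 q=1 p=0 r=1
t4.Δ3 z=1 x=0 v=0 u=0 y=1 clk=1 q=1 p=0 r=1
t4.Δ4 z=1 x=0 v=0 u=1 y=1 clk=1 q=1 p=0 r=1
t4.Δ5 z=1 x=0 v=1 u=1 y=1 clk=1 q=1 p=0 r=1
t5.Δ0 z=1 x=0 v=1 u=1 y=1 clk=1 q=1 p=0 r=1
t5.Δ1 z=1 x=0 v=1 u=1 y=1 clk=0 q=1 p=0 r=1
t6.Δ0 z=1 x=0 v=1 u=1 y=1 clk=0 q=1 p=0 r=1
t6.Δ1 z=1 x=0 v=1 u=1 y=1 clk=1 q=1 p=0 r=1
t6.Δ2 z=1 x=1 v=1 u=1 y=1 clk=1 q=1 p=0 r=1
t6.Δ3 z=0 x=1 v=1 u=1 y=1 clk=1 q=1 p=0 r=1
t6.Δ4 z=0 x=1 v=1 u=0 y=1 clk=1 q=1 p=0 r=1
t6.Δ5 z=0 x=1 v=0 u=0 y=1 clk=1 q=1 p=0 r=1
t7.Δ0 z=0 x=1 v=0 u=0 y=1 clk=1 q=1 p=0 r=1
t7.Δ1 z=0 x=1 v=0 u=0 y=1 clk=0 q=1 p=0 r=1
t8.Δ0 z=0 x=1 v=0 u=0 y=1 clk=0 q=1 p=0 r=1
t8.Δ1 z=0 x=1 v=0 u=0 y=1 clk=1 q=1 p=0 r=1
t8.Δ2 z=0 x=0 v=0 u=0 y=1 clk=1 q=1 p=0 r=1
t8.Δ3 z=1 x=0 v=0 u=0 y=1 clk=1 q=1 p=0 r=1
t8.Δ4 z=1 x=0 v=0 u=1 y=1 clk=1 q=1 p=0 r=1
t8.Δ5 z=1 x=0 v=1 u=1 y=1 clk=1 q=1 p=0 r=1
t9.Δ0 z=1 x=0 v=1 u=1 y=1 clk=1 q=1 p=0 r=1
t9.Δ1 z=1 x=0 v=1 u=1 y=1 clk=0 q=1 p=0 r=1
t10.Δ0 z=1 x=0 v=1 u=1 y=1 clk=0 q=1 p=0 r=1
t10.Δ1 z=1 x=0 v=1 u=1 y=1 clk=1 q=1 p=0 r=1
t10.Δ2 z=1 x=1 v=1 u=1 y=1 clk=1 q=1 p=0 r=1
t10.Δ3 z=0 x=1 v=1 u=1 y=1 clk=1 q=1 p=0 r=1
t10.Δ4 z=0 x=1 v=1 u=0 y=1 clk=1 q=1 p=0 r=1
t10.Δ5 z=0 x=1 v=0 u=0 y=1 clk=1 q=1 p=0 r=1
t11.Δ0 z=0 x=1 v=0 u=0 y=1 clk=1 q=1 p=0 r=1
t11.Δ1 z=0 x=1 v=0 u=0 y=1 clk=0 q=1 p=0 r=1
t12.Δ0 z=0 x=1 v=0 u=0 y=1 clk=0 q=1 p=0 r=1
t12.Δ1 z=0 x=1 v=0 u=0 y=1 clk=1 q=1 p=0 r=1
t12.Δ2 z=0 x=0 v=0 u=0 y=1 clk=1 q=1 p=0 r=1
t12.Δ3 z=1 x=0 v=0 u=0 y=1 clk=1 q=1 p=0 r=1
t12.Δ4 z=1 x=0 v=0 u=1 y=1 clk=1 q=1 p=0 r=1
t12.Δ5 z=1 x=0 v=1 u=1 y=1 clk=1 q=1 p=0 r=1
t13.Δ0 z=1 x=0 v=1 u=1 y=1 clk=1 q=1 p=0 r=1
t13.Δ1 z=1 x=0 v=1 u=1 y=1 clk=0 q=1 p=0 r=1
t14.Δ0 z=1 x=0 v=1 u=1 y=1 clk=0 q=1 p=0 r=1
t14.Δ1 z=1 x=0 v=1 u=1 y=1 clk=1 q=1 p=0 r=1
t14.Δ2 z=1 x=1 v=1 u=1 y=1 clk=1 q=1 p=0 r=1
t14.Δ3 z=0 x=1 v=1 u=1 y=1 clk=1 q=1 p=0 r=1
t14.Δ4 z=0 x=1 v=1 u=0 y=1 clk=1 q=1 p=0 r=1
t14.Δ5 z=0 x=1 v=0 u=0 y=1 clk=1 q=1 p=0 r=1
t15.Δ0 z=0 x=1 v=0 u=0 y=1 clk=1 q=1 p=0 r=1
t15.Δ1 z=0 x=1 v=0 u=0 y=1 clk=0 q=1 p=0 r=1
t16.Δ0 z=0 x=1 v=0 u=0 y=1 clk=0 q=1 p=0 r=1
t16.Δ1 z=0 x=1 v=0 u=0 y=1 clk=1 q=1 p=0 r=1
t16.Δ2 z=0 x=0 v=0 u=0 y=1 clk=1 q=1 p=0 r=1
t16.Δ3 z=1 x=0 v=0 u=0 y=1 clk=1 q=1 p=0 r=1
t16.Δ4 z=1 x=0 v=0 u=1 y=1 clk=1 q=1 p=0 r=1
t16.Δ5 z=1 x=0 v=1 u=1 y=1 clk=1 q=1 p=0 r=1
t17.Δ0 z=1 x=0 v=1 u=1 y=1 clk=1 q=1 p=0 r=1
t17.Δ1 z=1 x=0 v=1 u=1 y=1 clk=0 q=1 p=0 r=1
t18.Δ0 z=1 x=0 v=1 u=1 y=1 clk=0 q=1 p=0 r=1
t18.Δ1 z=1 x=0 v=1 u=1 y=1 clk=1 q=1 p=0 r=1
t18.Δ2 z=1 x=1 v=1 u=1 y=1 clk=1 q=1 p=0 r=1
t18.Δ3 z=0 x=1 v=1 u=1 y=1 clk=1 q=1 p=0 r=1
t18.Δ4 z=0 x=1 v=1 u=0 y=1 clk=1 q=1 p=0 r=1
t18.Δ5 z=0 x=1 v=0 u=0 y=1 clk=1 q=1 p=0 r=1
t19.Δ0 z=0 x=1 v=0 u=0 y=1 clk=1 q=1 p=0 r=1
t19.Δ1 z=0 x=1 v=0 u=0 y=1 clk=0 q=1 p=0 r=1

0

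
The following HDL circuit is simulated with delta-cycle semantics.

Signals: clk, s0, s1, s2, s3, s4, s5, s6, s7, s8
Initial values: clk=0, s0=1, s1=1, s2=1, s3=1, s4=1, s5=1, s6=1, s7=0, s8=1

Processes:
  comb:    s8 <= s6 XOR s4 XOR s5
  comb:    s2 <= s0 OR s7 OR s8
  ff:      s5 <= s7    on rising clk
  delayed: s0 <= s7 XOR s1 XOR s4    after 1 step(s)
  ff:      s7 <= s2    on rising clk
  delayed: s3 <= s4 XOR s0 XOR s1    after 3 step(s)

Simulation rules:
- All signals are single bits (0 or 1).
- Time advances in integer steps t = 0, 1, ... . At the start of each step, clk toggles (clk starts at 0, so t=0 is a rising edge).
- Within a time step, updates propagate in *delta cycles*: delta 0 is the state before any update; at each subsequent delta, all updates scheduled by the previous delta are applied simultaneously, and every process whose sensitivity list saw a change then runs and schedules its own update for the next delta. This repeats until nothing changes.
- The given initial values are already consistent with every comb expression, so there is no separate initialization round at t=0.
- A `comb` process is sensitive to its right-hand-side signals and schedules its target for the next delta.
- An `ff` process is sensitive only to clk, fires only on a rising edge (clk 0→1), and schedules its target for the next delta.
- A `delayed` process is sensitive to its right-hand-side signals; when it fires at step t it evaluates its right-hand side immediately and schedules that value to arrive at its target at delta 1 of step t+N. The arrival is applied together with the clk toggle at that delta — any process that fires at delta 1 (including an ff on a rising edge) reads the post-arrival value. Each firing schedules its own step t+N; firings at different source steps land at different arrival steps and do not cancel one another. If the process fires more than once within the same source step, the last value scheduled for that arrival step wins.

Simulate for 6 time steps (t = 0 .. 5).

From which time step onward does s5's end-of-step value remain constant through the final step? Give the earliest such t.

2

t0.Δ0 s6=1 s7=0 clk=0 s5=1 s2=1 s4=1 s8=1 s1=1 s3=1 s0=1
t0.Δ1 s6=1 s7=0 clk=1 s5=1 s2=1 s4=1 s8=1 s1=1 s3=1 s0=1
t0.Δ2 s6=1 s7=1 clk=1 s5=0 s2=1 s4=1 s8=1 s1=1 s3=1 s0=1
t0.Δ3 s6=1 s7=1 clk=1 s5=0 s2=1 s4=1 s8=0 s1=1 s3=1 s0=1
t1.Δ0 s6=1 s7=1 clk=1 s5=0 s2=1 s4=1 s8=0 s1=1 s3=1 s0=1
t1.Δ1 s6=1 s7=1 clk=0 s5=0 s2=1 s4=1 s8=0 s1=1 s3=1 s0=1
t2.Δ0 s6=1 s7=1 clk=0 s5=0 s2=1 s4=1 s8=0 s1=1 s3=1 s0=1
t2.Δ1 s6=1 s7=1 clk=1 s5=0 s2=1 s4=1 s8=0 s1=1 s3=1 s0=1
t2.Δ2 s6=1 s7=1 clk=1 s5=1 s2=1 s4=1 s8=0 s1=1 s3=1 s0=1
t2.Δ3 s6=1 s7=1 clk=1 s5=1 s2=1 s4=1 s8=1 s1=1 s3=1 s0=1
t3.Δ0 s6=1 s7=1 clk=1 s5=1 s2=1 s4=1 s8=1 s1=1 s3=1 s0=1
t3.Δ1 s6=1 s7=1 clk=0 s5=1 s2=1 s4=1 s8=1 s1=1 s3=1 s0=1
t4.Δ0 s6=1 s7=1 clk=0 s5=1 s2=1 s4=1 s8=1 s1=1 s3=1 s0=1
t4.Δ1 s6=1 s7=1 clk=1 s5=1 s2=1 s4=1 s8=1 s1=1 s3=1 s0=1
t5.Δ0 s6=1 s7=1 clk=1 s5=1 s2=1 s4=1 s8=1 s1=1 s3=1 s0=1
t5.Δ1 s6=1 s7=1 clk=0 s5=1 s2=1 s4=1 s8=1 s1=1 s3=1 s0=1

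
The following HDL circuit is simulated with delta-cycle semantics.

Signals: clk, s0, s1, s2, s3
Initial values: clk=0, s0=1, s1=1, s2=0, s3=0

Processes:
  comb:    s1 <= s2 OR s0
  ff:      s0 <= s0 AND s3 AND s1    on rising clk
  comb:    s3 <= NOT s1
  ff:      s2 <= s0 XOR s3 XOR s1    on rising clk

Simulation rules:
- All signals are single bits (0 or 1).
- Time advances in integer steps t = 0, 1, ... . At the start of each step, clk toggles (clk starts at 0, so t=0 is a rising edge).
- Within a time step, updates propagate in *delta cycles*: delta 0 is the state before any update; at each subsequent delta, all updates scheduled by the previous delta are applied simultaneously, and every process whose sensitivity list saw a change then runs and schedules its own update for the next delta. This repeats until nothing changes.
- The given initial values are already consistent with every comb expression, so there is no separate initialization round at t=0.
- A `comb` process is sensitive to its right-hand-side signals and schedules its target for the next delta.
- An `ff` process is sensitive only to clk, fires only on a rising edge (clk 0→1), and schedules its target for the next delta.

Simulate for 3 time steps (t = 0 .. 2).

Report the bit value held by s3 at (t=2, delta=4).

0

t0.Δ0 s0=1 s2=0 clk=0 s3=0 s1=1
t0.Δ1 s0=1 s2=0 clk=1 s3=0 s1=1
t0.Δ2 s0=0 s2=0 clk=1 s3=0 s1=1
t0.Δ3 s0=0 s2=0 clk=1 s3=0 s1=0
t0.Δ4 s0=0 s2=0 clk=1 s3=1 s1=0
t1.Δ0 s0=0 s2=0 clk=1 s3=1 s1=0
t1.Δ1 s0=0 s2=0 clk=0 s3=1 s1=0
t2.Δ0 s0=0 s2=0 clk=0 s3=1 s1=0
t2.Δ1 s0=0 s2=0 clk=1 s3=1 s1=0
t2.Δ2 s0=0 s2=1 clk=1 s3=1 s1=0
t2.Δ3 s0=0 s2=1 clk=1 s3=1 s1=1
t2.Δ4 s0=0 s2=1 clk=1 s3=0 s1=1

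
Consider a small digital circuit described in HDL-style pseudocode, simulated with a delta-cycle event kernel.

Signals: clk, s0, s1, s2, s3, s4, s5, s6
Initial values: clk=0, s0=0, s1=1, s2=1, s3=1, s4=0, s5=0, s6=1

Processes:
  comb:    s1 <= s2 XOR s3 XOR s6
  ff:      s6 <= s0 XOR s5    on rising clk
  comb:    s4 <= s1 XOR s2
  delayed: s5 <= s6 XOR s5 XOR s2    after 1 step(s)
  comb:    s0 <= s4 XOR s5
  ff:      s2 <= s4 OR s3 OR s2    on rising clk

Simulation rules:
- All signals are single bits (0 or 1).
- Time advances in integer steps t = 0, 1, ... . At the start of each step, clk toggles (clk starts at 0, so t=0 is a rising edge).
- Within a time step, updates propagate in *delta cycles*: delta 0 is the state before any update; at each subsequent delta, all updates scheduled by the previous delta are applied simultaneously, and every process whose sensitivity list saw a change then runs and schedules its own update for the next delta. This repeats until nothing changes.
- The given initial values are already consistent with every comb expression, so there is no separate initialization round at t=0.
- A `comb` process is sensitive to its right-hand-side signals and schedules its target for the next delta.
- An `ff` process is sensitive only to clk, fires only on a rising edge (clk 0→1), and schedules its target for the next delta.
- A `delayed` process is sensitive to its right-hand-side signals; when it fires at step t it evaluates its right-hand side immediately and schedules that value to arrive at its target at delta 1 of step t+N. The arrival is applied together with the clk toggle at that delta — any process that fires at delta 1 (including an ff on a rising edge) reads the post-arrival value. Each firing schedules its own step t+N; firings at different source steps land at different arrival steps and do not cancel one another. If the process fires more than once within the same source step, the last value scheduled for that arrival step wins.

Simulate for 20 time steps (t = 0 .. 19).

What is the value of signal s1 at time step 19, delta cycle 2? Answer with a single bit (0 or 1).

t0.Δ0 s1=1 clk=0 s3=1 s5=0 s2=1 s4=0 s0=0 s6=1
t0.Δ1 s1=1 clk=1 s3=1 s5=0 s2=1 s4=0 s0=0 s6=1
t0.Δ2 s1=1 clk=1 s3=1 s5=0 s2=1 s4=0 s0=0 s6=0
t0.Δ3 s1=0 clk=1 s3=1 s5=0 s2=1 s4=0 s0=0 s6=0
t0.Δ4 s1=0 clk=1 s3=1 s5=0 s2=1 s4=1 s0=0 s6=0
t0.Δ5 s1=0 clk=1 s3=1 s5=0 s2=1 s4=1 s0=1 s6=0
t1.Δ0 s1=0 clk=1 s3=1 s5=0 s2=1 s4=1 s0=1 s6=0
t1.Δ1 s1=0 clk=0 s3=1 s5=1 s2=1 s4=1 s0=1 s6=0
t1.Δ2 s1=0 clk=0 s3=1 s5=1 s2=1 s4=1 s0=0 s6=0
t2.Δ0 s1=0 clk=0 s3=1 s5=1 s2=1 s4=1 s0=0 s6=0
t2.Δ1 s1=0 clk=1 s3=1 s5=0 s2=1 s4=1 s0=0 s6=0
t2.Δ2 s1=0 clk=1 s3=1 s5=0 s2=1 s4=1 s0=1 s6=0
t3.Δ0 s1=0 clk=1 s3=1 s5=0 s2=1 s4=1 s0=1 s6=0
t3.Δ1 s1=0 clk=0 s3=1 s5=1 s2=1 s4=1 s0=1 s6=0
t3.Δ2 s1=0 clk=0 s3=1 s5=1 s2=1 s4=1 s0=0 s6=0
t4.Δ0 s1=0 clk=0 s3=1 s5=1 s2=1 s4=1 s0=0 s6=0
t4.Δ1 s1=0 clk=1 s3=1 s5=0 s2=1 s4=1 s0=0 s6=0
t4.Δ2 s1=0 clk=1 s3=1 s5=0 s2=1 s4=1 s0=1 s6=0
t5.Δ0 s1=0 clk=1 s3=1 s5=0 s2=1 s4=1 s0=1 s6=0
t5.Δ1 s1=0 clk=0 s3=1 s5=1 s2=1 s4=1 s0=1 s6=0
t5.Δ2 s1=0 clk=0 s3=1 s5=1 s2=1 s4=1 s0=0 s6=0
t6.Δ0 s1=0 clk=0 s3=1 s5=1 s2=1 s4=1 s0=0 s6=0
t6.Δ1 s1=0 clk=1 s3=1 s5=0 s2=1 s4=1 s0=0 s6=0
t6.Δ2 s1=0 clk=1 s3=1 s5=0 s2=1 s4=1 s0=1 s6=0
t7.Δ0 s1=0 clk=1 s3=1 s5=0 s2=1 s4=1 s0=1 s6=0
t7.Δ1 s1=0 clk=0 s3=1 s5=1 s2=1 s4=1 s0=1 s6=0
t7.Δ2 s1=0 clk=0 s3=1 s5=1 s2=1 s4=1 s0=0 s6=0
t8.Δ0 s1=0 clk=0 s3=1 s5=1 s2=1 s4=1 s0=0 s6=0
t8.Δ1 s1=0 clk=1 s3=1 s5=0 s2=1 s4=1 s0=0 s6=0
t8.Δ2 s1=0 clk=1 s3=1 s5=0 s2=1 s4=1 s0=1 s6=0
t9.Δ0 s1=0 clk=1 s3=1 s5=0 s2=1 s4=1 s0=1 s6=0
t9.Δ1 s1=0 clk=0 s3=1 s5=1 s2=1 s4=1 s0=1 s6=0
t9.Δ2 s1=0 clk=0 s3=1 s5=1 s2=1 s4=1 s0=0 s6=0
t10.Δ0 s1=0 clk=0 s3=1 s5=1 s2=1 s4=1 s0=0 s6=0
t10.Δ1 s1=0 clk=1 s3=1 s5=0 s2=1 s4=1 s0=0 s6=0
t10.Δ2 s1=0 clk=1 s3=1 s5=0 s2=1 s4=1 s0=1 s6=0
t11.Δ0 s1=0 clk=1 s3=1 s5=0 s2=1 s4=1 s0=1 s6=0
t11.Δ1 s1=0 clk=0 s3=1 s5=1 s2=1 s4=1 s0=1 s6=0
t11.Δ2 s1=0 clk=0 s3=1 s5=1 s2=1 s4=1 s0=0 s6=0
t12.Δ0 s1=0 clk=0 s3=1 s5=1 s2=1 s4=1 s0=0 s6=0
t12.Δ1 s1=0 clk=1 s3=1 s5=0 s2=1 s4=1 s0=0 s6=0
t12.Δ2 s1=0 clk=1 s3=1 s5=0 s2=1 s4=1 s0=1 s6=0
t13.Δ0 s1=0 clk=1 s3=1 s5=0 s2=1 s4=1 s0=1 s6=0
t13.Δ1 s1=0 clk=0 s3=1 s5=1 s2=1 s4=1 s0=1 s6=0
t13.Δ2 s1=0 clk=0 s3=1 s5=1 s2=1 s4=1 s0=0 s6=0
t14.Δ0 s1=0 clk=0 s3=1 s5=1 s2=1 s4=1 s0=0 s6=0
t14.Δ1 s1=0 clk=1 s3=1 s5=0 s2=1 s4=1 s0=0 s6=0
t14.Δ2 s1=0 clk=1 s3=1 s5=0 s2=1 s4=1 s0=1 s6=0
t15.Δ0 s1=0 clk=1 s3=1 s5=0 s2=1 s4=1 s0=1 s6=0
t15.Δ1 s1=0 clk=0 s3=1 s5=1 s2=1 s4=1 s0=1 s6=0
t15.Δ2 s1=0 clk=0 s3=1 s5=1 s2=1 s4=1 s0=0 s6=0
t16.Δ0 s1=0 clk=0 s3=1 s5=1 s2=1 s4=1 s0=0 s6=0
t16.Δ1 s1=0 clk=1 s3=1 s5=0 s2=1 s4=1 s0=0 s6=0
t16.Δ2 s1=0 clk=1 s3=1 s5=0 s2=1 s4=1 s0=1 s6=0
t17.Δ0 s1=0 clk=1 s3=1 s5=0 s2=1 s4=1 s0=1 s6=0
t17.Δ1 s1=0 clk=0 s3=1 s5=1 s2=1 s4=1 s0=1 s6=0
t17.Δ2 s1=0 clk=0 s3=1 s5=1 s2=1 s4=1 s0=0 s6=0
t18.Δ0 s1=0 clk=0 s3=1 s5=1 s2=1 s4=1 s0=0 s6=0
t18.Δ1 s1=0 clk=1 s3=1 s5=0 s2=1 s4=1 s0=0 s6=0
t18.Δ2 s1=0 clk=1 s3=1 s5=0 s2=1 s4=1 s0=1 s6=0
t19.Δ0 s1=0 clk=1 s3=1 s5=0 s2=1 s4=1 s0=1 s6=0
t19.Δ1 s1=0 clk=0 s3=1 s5=1 s2=1 s4=1 s0=1 s6=0
t19.Δ2 s1=0 clk=0 s3=1 s5=1 s2=1 s4=1 s0=0 s6=0

0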